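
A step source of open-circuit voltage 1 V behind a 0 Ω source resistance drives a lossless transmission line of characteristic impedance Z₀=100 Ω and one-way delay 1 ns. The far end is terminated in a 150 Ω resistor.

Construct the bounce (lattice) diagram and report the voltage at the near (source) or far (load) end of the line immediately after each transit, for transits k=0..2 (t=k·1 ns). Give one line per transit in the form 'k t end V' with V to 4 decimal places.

Γ_L=0.200000, Γ_S=-1.000000; launch V₁=1·100/100=1.000000
k=0 src: V=1.0000
k=1 load: inc=1.000000, refl=1.000000·0.200000=0.2000; V=0.000000+1.000000+0.200000=1.2000
k=2 src: inc=0.200000, refl=0.200000·-1.000000=-0.2000; V=1.000000+0.200000+-0.200000=1.0000

0 0 source 1.0000
1 1 load 1.2000
2 2 source 1.0000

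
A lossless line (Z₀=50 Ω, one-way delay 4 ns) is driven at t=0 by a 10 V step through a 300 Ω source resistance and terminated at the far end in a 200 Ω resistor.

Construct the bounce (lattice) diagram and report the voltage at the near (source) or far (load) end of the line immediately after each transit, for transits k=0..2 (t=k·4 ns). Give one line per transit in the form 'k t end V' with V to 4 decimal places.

0 0 source 1.4286
1 4 load 2.2857
2 8 source 2.8980

Γ_L=0.600000, Γ_S=0.714286; launch V₁=10·50/350=1.428571
k=0 src: V=1.4286
k=1 load: inc=1.428571, refl=1.428571·0.600000=0.8571; V=0.000000+1.428571+0.857143=2.2857
k=2 src: inc=0.857143, refl=0.857143·0.714286=0.6122; V=1.428571+0.857143+0.612245=2.8980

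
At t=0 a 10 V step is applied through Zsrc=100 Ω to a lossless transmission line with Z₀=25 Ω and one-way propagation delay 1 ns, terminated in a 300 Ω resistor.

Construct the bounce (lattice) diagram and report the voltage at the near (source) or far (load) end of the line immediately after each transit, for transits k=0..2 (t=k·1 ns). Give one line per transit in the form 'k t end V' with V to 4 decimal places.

0 0 source 2.0000
1 1 load 3.6923
2 2 source 4.7077

Γ_L=0.846154, Γ_S=0.600000; launch V₁=10·25/125=2.000000
k=0 src: V=2.0000
k=1 load: inc=2.000000, refl=2.000000·0.846154=1.6923; V=0.000000+2.000000+1.692308=3.6923
k=2 src: inc=1.692308, refl=1.692308·0.600000=1.0154; V=2.000000+1.692308+1.015385=4.7077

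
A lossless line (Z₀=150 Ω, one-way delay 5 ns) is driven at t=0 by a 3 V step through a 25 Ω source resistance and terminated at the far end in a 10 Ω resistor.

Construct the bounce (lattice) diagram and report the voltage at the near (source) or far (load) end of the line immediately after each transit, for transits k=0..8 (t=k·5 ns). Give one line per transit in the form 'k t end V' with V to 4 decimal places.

0 0 source 2.5714
1 5 load 0.3214
2 10 source 1.9286
3 15 load 0.5223
4 20 source 1.5268
5 25 load 0.6479
6 30 source 1.2757
7 35 load 0.7264
8 40 source 1.1187

Γ_L=-0.875000, Γ_S=-0.714286; launch V₁=3·150/175=2.571429
k=0 src: V=2.5714
k=1 load: inc=2.571429, refl=2.571429·-0.875000=-2.2500; V=0.000000+2.571429+-2.250000=0.3214
k=2 src: inc=-2.250000, refl=-2.250000·-0.714286=1.6071; V=2.571429+-2.250000+1.607143=1.9286
k=3 load: inc=1.607143, refl=1.607143·-0.875000=-1.4062; V=0.321429+1.607143+-1.406250=0.5223
k=4 src: inc=-1.406250, refl=-1.406250·-0.714286=1.0045; V=1.928571+-1.406250+1.004464=1.5268
k=5 load: inc=1.004464, refl=1.004464·-0.875000=-0.8789; V=0.522321+1.004464+-0.878906=0.6479
k=6 src: inc=-0.878906, refl=-0.878906·-0.714286=0.6278; V=1.526786+-0.878906+0.627790=1.2757
k=7 load: inc=0.627790, refl=0.627790·-0.875000=-0.5493; V=0.647879+0.627790+-0.549316=0.7264
k=8 src: inc=-0.549316, refl=-0.549316·-0.714286=0.3924; V=1.275670+-0.549316+0.392369=1.1187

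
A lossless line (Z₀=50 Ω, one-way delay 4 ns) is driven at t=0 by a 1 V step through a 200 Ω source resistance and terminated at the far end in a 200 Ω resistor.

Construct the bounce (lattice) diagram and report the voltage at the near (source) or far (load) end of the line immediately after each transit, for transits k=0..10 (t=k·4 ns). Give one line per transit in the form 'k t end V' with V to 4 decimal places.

Γ_L=0.600000, Γ_S=0.600000; launch V₁=1·50/250=0.200000
k=0 src: V=0.2000
k=1 load: inc=0.200000, refl=0.200000·0.600000=0.1200; V=0.000000+0.200000+0.120000=0.3200
k=2 src: inc=0.120000, refl=0.120000·0.600000=0.0720; V=0.200000+0.120000+0.072000=0.3920
k=3 load: inc=0.072000, refl=0.072000·0.600000=0.0432; V=0.320000+0.072000+0.043200=0.4352
k=4 src: inc=0.043200, refl=0.043200·0.600000=0.0259; V=0.392000+0.043200+0.025920=0.4611
k=5 load: inc=0.025920, refl=0.025920·0.600000=0.0156; V=0.435200+0.025920+0.015552=0.4767
k=6 src: inc=0.015552, refl=0.015552·0.600000=0.0093; V=0.461120+0.015552+0.009331=0.4860
k=7 load: inc=0.009331, refl=0.009331·0.600000=0.0056; V=0.476672+0.009331+0.005599=0.4916
k=8 src: inc=0.005599, refl=0.005599·0.600000=0.0034; V=0.486003+0.005599+0.003359=0.4950
k=9 load: inc=0.003359, refl=0.003359·0.600000=0.0020; V=0.491602+0.003359+0.002016=0.4970
k=10 src: inc=0.002016, refl=0.002016·0.600000=0.0012; V=0.494961+0.002016+0.001209=0.4982

0 0 source 0.2000
1 4 load 0.3200
2 8 source 0.3920
3 12 load 0.4352
4 16 source 0.4611
5 20 load 0.4767
6 24 source 0.4860
7 28 load 0.4916
8 32 source 0.4950
9 36 load 0.4970
10 40 source 0.4982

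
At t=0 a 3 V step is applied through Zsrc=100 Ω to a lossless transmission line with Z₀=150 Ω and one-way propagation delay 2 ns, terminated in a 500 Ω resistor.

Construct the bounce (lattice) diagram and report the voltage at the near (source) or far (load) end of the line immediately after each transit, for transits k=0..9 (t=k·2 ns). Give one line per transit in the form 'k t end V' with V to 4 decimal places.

0 0 source 1.8000
1 2 load 2.7692
2 4 source 2.5754
3 6 load 2.4710
4 8 source 2.4919
5 10 load 2.5031
6 12 source 2.5009
7 14 load 2.4997
8 16 source 2.4999
9 18 load 2.5000

Γ_L=0.538462, Γ_S=-0.200000; launch V₁=3·150/250=1.800000
k=0 src: V=1.8000
k=1 load: inc=1.800000, refl=1.800000·0.538462=0.9692; V=0.000000+1.800000+0.969231=2.7692
k=2 src: inc=0.969231, refl=0.969231·-0.200000=-0.1938; V=1.800000+0.969231+-0.193846=2.5754
k=3 load: inc=-0.193846, refl=-0.193846·0.538462=-0.1044; V=2.769231+-0.193846+-0.104379=2.4710
k=4 src: inc=-0.104379, refl=-0.104379·-0.200000=0.0209; V=2.575385+-0.104379+0.020876=2.4919
k=5 load: inc=0.020876, refl=0.020876·0.538462=0.0112; V=2.471006+0.020876+0.011241=2.5031
k=6 src: inc=0.011241, refl=0.011241·-0.200000=-0.0022; V=2.491882+0.011241+-0.002248=2.5009
k=7 load: inc=-0.002248, refl=-0.002248·0.538462=-0.0012; V=2.503122+-0.002248+-0.001211=2.4997
k=8 src: inc=-0.001211, refl=-0.001211·-0.200000=0.0002; V=2.500874+-0.001211+0.000242=2.4999
k=9 load: inc=0.000242, refl=0.000242·0.538462=0.0001; V=2.499664+0.000242+0.000130=2.5000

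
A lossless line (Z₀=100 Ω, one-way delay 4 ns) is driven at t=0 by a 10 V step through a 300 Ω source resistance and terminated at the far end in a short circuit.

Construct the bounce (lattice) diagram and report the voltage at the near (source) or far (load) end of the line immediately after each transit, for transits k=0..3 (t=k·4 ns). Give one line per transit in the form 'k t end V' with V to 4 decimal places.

Γ_L=-1.000000, Γ_S=0.500000; launch V₁=10·100/400=2.500000
k=0 src: V=2.5000
k=1 load: inc=2.500000, refl=2.500000·-1.000000=-2.5000; V=0.000000+2.500000+-2.500000=0.0000
k=2 src: inc=-2.500000, refl=-2.500000·0.500000=-1.2500; V=2.500000+-2.500000+-1.250000=-1.2500
k=3 load: inc=-1.250000, refl=-1.250000·-1.000000=1.2500; V=0.000000+-1.250000+1.250000=0.0000

0 0 source 2.5000
1 4 load 0.0000
2 8 source -1.2500
3 12 load 0.0000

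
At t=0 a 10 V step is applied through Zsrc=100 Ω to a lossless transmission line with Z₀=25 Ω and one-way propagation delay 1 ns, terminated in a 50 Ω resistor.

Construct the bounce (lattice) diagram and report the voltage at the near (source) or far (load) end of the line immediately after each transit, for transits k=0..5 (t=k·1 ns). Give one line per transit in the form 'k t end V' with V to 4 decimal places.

0 0 source 2.0000
1 1 load 2.6667
2 2 source 3.0667
3 3 load 3.2000
4 4 source 3.2800
5 5 load 3.3067

Γ_L=0.333333, Γ_S=0.600000; launch V₁=10·25/125=2.000000
k=0 src: V=2.0000
k=1 load: inc=2.000000, refl=2.000000·0.333333=0.6667; V=0.000000+2.000000+0.666667=2.6667
k=2 src: inc=0.666667, refl=0.666667·0.600000=0.4000; V=2.000000+0.666667+0.400000=3.0667
k=3 load: inc=0.400000, refl=0.400000·0.333333=0.1333; V=2.666667+0.400000+0.133333=3.2000
k=4 src: inc=0.133333, refl=0.133333·0.600000=0.0800; V=3.066667+0.133333+0.080000=3.2800
k=5 load: inc=0.080000, refl=0.080000·0.333333=0.0267; V=3.200000+0.080000+0.026667=3.3067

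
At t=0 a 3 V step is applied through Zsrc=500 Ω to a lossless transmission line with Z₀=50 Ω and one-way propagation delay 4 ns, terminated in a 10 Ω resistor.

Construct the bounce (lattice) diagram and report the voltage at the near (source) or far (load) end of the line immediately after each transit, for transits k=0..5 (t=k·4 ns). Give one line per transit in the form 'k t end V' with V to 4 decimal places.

Γ_L=-0.666667, Γ_S=0.818182; launch V₁=3·50/550=0.272727
k=0 src: V=0.2727
k=1 load: inc=0.272727, refl=0.272727·-0.666667=-0.1818; V=0.000000+0.272727+-0.181818=0.0909
k=2 src: inc=-0.181818, refl=-0.181818·0.818182=-0.1488; V=0.272727+-0.181818+-0.148760=-0.0579
k=3 load: inc=-0.148760, refl=-0.148760·-0.666667=0.0992; V=0.090909+-0.148760+0.099174=0.0413
k=4 src: inc=0.099174, refl=0.099174·0.818182=0.0811; V=-0.057851+0.099174+0.081142=0.1225
k=5 load: inc=0.081142, refl=0.081142·-0.666667=-0.0541; V=0.041322+0.081142+-0.054095=0.0684

0 0 source 0.2727
1 4 load 0.0909
2 8 source -0.0579
3 12 load 0.0413
4 16 source 0.1225
5 20 load 0.0684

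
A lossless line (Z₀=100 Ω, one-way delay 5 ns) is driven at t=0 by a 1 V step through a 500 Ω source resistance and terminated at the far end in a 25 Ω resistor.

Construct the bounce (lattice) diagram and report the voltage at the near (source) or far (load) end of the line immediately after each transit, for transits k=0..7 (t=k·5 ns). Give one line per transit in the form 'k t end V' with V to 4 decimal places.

Γ_L=-0.600000, Γ_S=0.666667; launch V₁=1·100/600=0.166667
k=0 src: V=0.1667
k=1 load: inc=0.166667, refl=0.166667·-0.600000=-0.1000; V=0.000000+0.166667+-0.100000=0.0667
k=2 src: inc=-0.100000, refl=-0.100000·0.666667=-0.0667; V=0.166667+-0.100000+-0.066667=0.0000
k=3 load: inc=-0.066667, refl=-0.066667·-0.600000=0.0400; V=0.066667+-0.066667+0.040000=0.0400
k=4 src: inc=0.040000, refl=0.040000·0.666667=0.0267; V=0.000000+0.040000+0.026667=0.0667
k=5 load: inc=0.026667, refl=0.026667·-0.600000=-0.0160; V=0.040000+0.026667+-0.016000=0.0507
k=6 src: inc=-0.016000, refl=-0.016000·0.666667=-0.0107; V=0.066667+-0.016000+-0.010667=0.0400
k=7 load: inc=-0.010667, refl=-0.010667·-0.600000=0.0064; V=0.050667+-0.010667+0.006400=0.0464

0 0 source 0.1667
1 5 load 0.0667
2 10 source 0.0000
3 15 load 0.0400
4 20 source 0.0667
5 25 load 0.0507
6 30 source 0.0400
7 35 load 0.0464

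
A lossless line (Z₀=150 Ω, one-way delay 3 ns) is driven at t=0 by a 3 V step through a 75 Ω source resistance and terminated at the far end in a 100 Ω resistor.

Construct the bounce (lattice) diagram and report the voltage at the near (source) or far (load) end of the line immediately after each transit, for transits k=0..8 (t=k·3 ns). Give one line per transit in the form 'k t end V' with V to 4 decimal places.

Γ_L=-0.200000, Γ_S=-0.333333; launch V₁=3·150/225=2.000000
k=0 src: V=2.0000
k=1 load: inc=2.000000, refl=2.000000·-0.200000=-0.4000; V=0.000000+2.000000+-0.400000=1.6000
k=2 src: inc=-0.400000, refl=-0.400000·-0.333333=0.1333; V=2.000000+-0.400000+0.133333=1.7333
k=3 load: inc=0.133333, refl=0.133333·-0.200000=-0.0267; V=1.600000+0.133333+-0.026667=1.7067
k=4 src: inc=-0.026667, refl=-0.026667·-0.333333=0.0089; V=1.733333+-0.026667+0.008889=1.7156
k=5 load: inc=0.008889, refl=0.008889·-0.200000=-0.0018; V=1.706667+0.008889+-0.001778=1.7138
k=6 src: inc=-0.001778, refl=-0.001778·-0.333333=0.0006; V=1.715556+-0.001778+0.000593=1.7144
k=7 load: inc=0.000593, refl=0.000593·-0.200000=-0.0001; V=1.713778+0.000593+-0.000119=1.7143
k=8 src: inc=-0.000119, refl=-0.000119·-0.333333=0.0000; V=1.714370+-0.000119+0.000040=1.7143

0 0 source 2.0000
1 3 load 1.6000
2 6 source 1.7333
3 9 load 1.7067
4 12 source 1.7156
5 15 load 1.7138
6 18 source 1.7144
7 21 load 1.7143
8 24 source 1.7143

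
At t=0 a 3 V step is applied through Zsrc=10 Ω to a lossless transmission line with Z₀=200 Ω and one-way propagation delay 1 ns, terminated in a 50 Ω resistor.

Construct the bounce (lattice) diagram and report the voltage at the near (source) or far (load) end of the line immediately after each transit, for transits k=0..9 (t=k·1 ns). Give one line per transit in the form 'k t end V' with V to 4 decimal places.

0 0 source 2.8571
1 1 load 1.1429
2 2 source 2.6939
3 3 load 1.7633
4 4 source 2.6052
5 5 load 2.1001
6 6 source 2.5571
7 7 load 2.2829
8 8 source 2.5310
9 9 load 2.3821

Γ_L=-0.600000, Γ_S=-0.904762; launch V₁=3·200/210=2.857143
k=0 src: V=2.8571
k=1 load: inc=2.857143, refl=2.857143·-0.600000=-1.7143; V=0.000000+2.857143+-1.714286=1.1429
k=2 src: inc=-1.714286, refl=-1.714286·-0.904762=1.5510; V=2.857143+-1.714286+1.551020=2.6939
k=3 load: inc=1.551020, refl=1.551020·-0.600000=-0.9306; V=1.142857+1.551020+-0.930612=1.7633
k=4 src: inc=-0.930612, refl=-0.930612·-0.904762=0.8420; V=2.693878+-0.930612+0.841983=2.6052
k=5 load: inc=0.841983, refl=0.841983·-0.600000=-0.5052; V=1.763265+0.841983+-0.505190=2.1001
k=6 src: inc=-0.505190, refl=-0.505190·-0.904762=0.4571; V=2.605248+-0.505190+0.457076=2.5571
k=7 load: inc=0.457076, refl=0.457076·-0.600000=-0.2742; V=2.100058+0.457076+-0.274246=2.2829
k=8 src: inc=-0.274246, refl=-0.274246·-0.904762=0.2481; V=2.557135+-0.274246+0.248127=2.5310
k=9 load: inc=0.248127, refl=0.248127·-0.600000=-0.1489; V=2.282889+0.248127+-0.148876=2.3821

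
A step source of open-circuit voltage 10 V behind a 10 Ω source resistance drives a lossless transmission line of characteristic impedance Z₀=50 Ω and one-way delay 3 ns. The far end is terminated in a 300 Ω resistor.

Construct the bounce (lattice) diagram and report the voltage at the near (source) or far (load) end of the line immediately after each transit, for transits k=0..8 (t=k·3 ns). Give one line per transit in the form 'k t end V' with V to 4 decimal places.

Γ_L=0.714286, Γ_S=-0.666667; launch V₁=10·50/60=8.333333
k=0 src: V=8.3333
k=1 load: inc=8.333333, refl=8.333333·0.714286=5.9524; V=0.000000+8.333333+5.952381=14.2857
k=2 src: inc=5.952381, refl=5.952381·-0.666667=-3.9683; V=8.333333+5.952381+-3.968254=10.3175
k=3 load: inc=-3.968254, refl=-3.968254·0.714286=-2.8345; V=14.285714+-3.968254+-2.834467=7.4830
k=4 src: inc=-2.834467, refl=-2.834467·-0.666667=1.8896; V=10.317460+-2.834467+1.889645=9.3726
k=5 load: inc=1.889645, refl=1.889645·0.714286=1.3497; V=7.482993+1.889645+1.349746=10.7224
k=6 src: inc=1.349746, refl=1.349746·-0.666667=-0.8998; V=9.372638+1.349746+-0.899831=9.8226
k=7 load: inc=-0.899831, refl=-0.899831·0.714286=-0.6427; V=10.722384+-0.899831+-0.642736=9.1798
k=8 src: inc=-0.642736, refl=-0.642736·-0.666667=0.4285; V=9.822553+-0.642736+0.428491=9.6083

0 0 source 8.3333
1 3 load 14.2857
2 6 source 10.3175
3 9 load 7.4830
4 12 source 9.3726
5 15 load 10.7224
6 18 source 9.8226
7 21 load 9.1798
8 24 source 9.6083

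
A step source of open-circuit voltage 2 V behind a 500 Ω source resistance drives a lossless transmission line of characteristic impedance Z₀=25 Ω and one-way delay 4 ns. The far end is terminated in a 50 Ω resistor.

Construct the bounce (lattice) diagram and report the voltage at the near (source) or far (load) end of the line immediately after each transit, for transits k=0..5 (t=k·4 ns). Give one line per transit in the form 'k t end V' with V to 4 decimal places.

0 0 source 0.0952
1 4 load 0.1270
2 8 source 0.1557
3 12 load 0.1653
4 16 source 0.1739
5 20 load 0.1768

Γ_L=0.333333, Γ_S=0.904762; launch V₁=2·25/525=0.095238
k=0 src: V=0.0952
k=1 load: inc=0.095238, refl=0.095238·0.333333=0.0317; V=0.000000+0.095238+0.031746=0.1270
k=2 src: inc=0.031746, refl=0.031746·0.904762=0.0287; V=0.095238+0.031746+0.028723=0.1557
k=3 load: inc=0.028723, refl=0.028723·0.333333=0.0096; V=0.126984+0.028723+0.009574=0.1653
k=4 src: inc=0.009574, refl=0.009574·0.904762=0.0087; V=0.155707+0.009574+0.008662=0.1739
k=5 load: inc=0.008662, refl=0.008662·0.333333=0.0029; V=0.165281+0.008662+0.002887=0.1768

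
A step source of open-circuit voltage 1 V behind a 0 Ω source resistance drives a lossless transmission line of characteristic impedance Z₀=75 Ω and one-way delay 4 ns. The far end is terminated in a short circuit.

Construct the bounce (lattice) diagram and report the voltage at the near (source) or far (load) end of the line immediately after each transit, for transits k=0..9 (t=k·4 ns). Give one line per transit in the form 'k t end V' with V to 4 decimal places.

Γ_L=-1.000000, Γ_S=-1.000000; launch V₁=1·75/75=1.000000
k=0 src: V=1.0000
k=1 load: inc=1.000000, refl=1.000000·-1.000000=-1.0000; V=0.000000+1.000000+-1.000000=0.0000
k=2 src: inc=-1.000000, refl=-1.000000·-1.000000=1.0000; V=1.000000+-1.000000+1.000000=1.0000
k=3 load: inc=1.000000, refl=1.000000·-1.000000=-1.0000; V=0.000000+1.000000+-1.000000=0.0000
k=4 src: inc=-1.000000, refl=-1.000000·-1.000000=1.0000; V=1.000000+-1.000000+1.000000=1.0000
k=5 load: inc=1.000000, refl=1.000000·-1.000000=-1.0000; V=0.000000+1.000000+-1.000000=0.0000
k=6 src: inc=-1.000000, refl=-1.000000·-1.000000=1.0000; V=1.000000+-1.000000+1.000000=1.0000
k=7 load: inc=1.000000, refl=1.000000·-1.000000=-1.0000; V=0.000000+1.000000+-1.000000=0.0000
k=8 src: inc=-1.000000, refl=-1.000000·-1.000000=1.0000; V=1.000000+-1.000000+1.000000=1.0000
k=9 load: inc=1.000000, refl=1.000000·-1.000000=-1.0000; V=0.000000+1.000000+-1.000000=0.0000

0 0 source 1.0000
1 4 load 0.0000
2 8 source 1.0000
3 12 load 0.0000
4 16 source 1.0000
5 20 load 0.0000
6 24 source 1.0000
7 28 load 0.0000
8 32 source 1.0000
9 36 load 0.0000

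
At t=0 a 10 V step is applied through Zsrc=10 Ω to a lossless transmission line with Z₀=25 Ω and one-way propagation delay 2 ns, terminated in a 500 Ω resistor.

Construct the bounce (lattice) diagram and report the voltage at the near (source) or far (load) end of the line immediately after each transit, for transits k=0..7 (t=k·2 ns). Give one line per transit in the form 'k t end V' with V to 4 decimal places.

0 0 source 7.1429
1 2 load 13.6054
2 4 source 10.8358
3 6 load 8.3299
4 8 source 9.4038
5 10 load 10.3755
6 12 source 9.9591
7 14 load 9.5823

Γ_L=0.904762, Γ_S=-0.428571; launch V₁=10·25/35=7.142857
k=0 src: V=7.1429
k=1 load: inc=7.142857, refl=7.142857·0.904762=6.4626; V=0.000000+7.142857+6.462585=13.6054
k=2 src: inc=6.462585, refl=6.462585·-0.428571=-2.7697; V=7.142857+6.462585+-2.769679=10.8358
k=3 load: inc=-2.769679, refl=-2.769679·0.904762=-2.5059; V=13.605442+-2.769679+-2.505900=8.3299
k=4 src: inc=-2.505900, refl=-2.505900·-0.428571=1.0740; V=10.835763+-2.505900+1.073957=9.4038
k=5 load: inc=1.073957, refl=1.073957·0.904762=0.9717; V=8.329863+1.073957+0.971676=10.3755
k=6 src: inc=0.971676, refl=0.971676·-0.428571=-0.4164; V=9.403820+0.971676+-0.416432=9.9591
k=7 load: inc=-0.416432, refl=-0.416432·0.904762=-0.3768; V=10.375495+-0.416432+-0.376772=9.5823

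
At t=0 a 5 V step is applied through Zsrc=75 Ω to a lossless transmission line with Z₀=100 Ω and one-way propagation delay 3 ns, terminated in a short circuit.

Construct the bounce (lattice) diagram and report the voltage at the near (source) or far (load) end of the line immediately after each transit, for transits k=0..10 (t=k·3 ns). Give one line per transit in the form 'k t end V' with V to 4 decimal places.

Γ_L=-1.000000, Γ_S=-0.142857; launch V₁=5·100/175=2.857143
k=0 src: V=2.8571
k=1 load: inc=2.857143, refl=2.857143·-1.000000=-2.8571; V=0.000000+2.857143+-2.857143=0.0000
k=2 src: inc=-2.857143, refl=-2.857143·-0.142857=0.4082; V=2.857143+-2.857143+0.408163=0.4082
k=3 load: inc=0.408163, refl=0.408163·-1.000000=-0.4082; V=0.000000+0.408163+-0.408163=0.0000
k=4 src: inc=-0.408163, refl=-0.408163·-0.142857=0.0583; V=0.408163+-0.408163+0.058309=0.0583
k=5 load: inc=0.058309, refl=0.058309·-1.000000=-0.0583; V=0.000000+0.058309+-0.058309=0.0000
k=6 src: inc=-0.058309, refl=-0.058309·-0.142857=0.0083; V=0.058309+-0.058309+0.008330=0.0083
k=7 load: inc=0.008330, refl=0.008330·-1.000000=-0.0083; V=0.000000+0.008330+-0.008330=0.0000
k=8 src: inc=-0.008330, refl=-0.008330·-0.142857=0.0012; V=0.008330+-0.008330+0.001190=0.0012
k=9 load: inc=0.001190, refl=0.001190·-1.000000=-0.0012; V=0.000000+0.001190+-0.001190=0.0000
k=10 src: inc=-0.001190, refl=-0.001190·-0.142857=0.0002; V=0.001190+-0.001190+0.000170=0.0002

0 0 source 2.8571
1 3 load 0.0000
2 6 source 0.4082
3 9 load 0.0000
4 12 source 0.0583
5 15 load 0.0000
6 18 source 0.0083
7 21 load 0.0000
8 24 source 0.0012
9 27 load 0.0000
10 30 source 0.0002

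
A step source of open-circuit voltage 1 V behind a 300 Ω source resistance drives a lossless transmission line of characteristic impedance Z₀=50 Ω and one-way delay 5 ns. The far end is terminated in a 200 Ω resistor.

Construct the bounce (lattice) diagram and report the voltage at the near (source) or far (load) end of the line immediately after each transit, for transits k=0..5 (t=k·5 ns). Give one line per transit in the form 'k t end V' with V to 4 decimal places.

Γ_L=0.600000, Γ_S=0.714286; launch V₁=1·50/350=0.142857
k=0 src: V=0.1429
k=1 load: inc=0.142857, refl=0.142857·0.600000=0.0857; V=0.000000+0.142857+0.085714=0.2286
k=2 src: inc=0.085714, refl=0.085714·0.714286=0.0612; V=0.142857+0.085714+0.061224=0.2898
k=3 load: inc=0.061224, refl=0.061224·0.600000=0.0367; V=0.228571+0.061224+0.036735=0.3265
k=4 src: inc=0.036735, refl=0.036735·0.714286=0.0262; V=0.289796+0.036735+0.026239=0.3528
k=5 load: inc=0.026239, refl=0.026239·0.600000=0.0157; V=0.326531+0.026239+0.015743=0.3685

0 0 source 0.1429
1 5 load 0.2286
2 10 source 0.2898
3 15 load 0.3265
4 20 source 0.3528
5 25 load 0.3685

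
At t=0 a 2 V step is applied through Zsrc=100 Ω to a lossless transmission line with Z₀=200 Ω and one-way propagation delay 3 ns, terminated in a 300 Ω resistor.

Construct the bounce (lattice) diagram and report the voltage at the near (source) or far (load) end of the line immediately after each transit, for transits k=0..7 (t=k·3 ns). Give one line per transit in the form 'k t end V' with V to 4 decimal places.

Γ_L=0.200000, Γ_S=-0.333333; launch V₁=2·200/300=1.333333
k=0 src: V=1.3333
k=1 load: inc=1.333333, refl=1.333333·0.200000=0.2667; V=0.000000+1.333333+0.266667=1.6000
k=2 src: inc=0.266667, refl=0.266667·-0.333333=-0.0889; V=1.333333+0.266667+-0.088889=1.5111
k=3 load: inc=-0.088889, refl=-0.088889·0.200000=-0.0178; V=1.600000+-0.088889+-0.017778=1.4933
k=4 src: inc=-0.017778, refl=-0.017778·-0.333333=0.0059; V=1.511111+-0.017778+0.005926=1.4993
k=5 load: inc=0.005926, refl=0.005926·0.200000=0.0012; V=1.493333+0.005926+0.001185=1.5004
k=6 src: inc=0.001185, refl=0.001185·-0.333333=-0.0004; V=1.499259+0.001185+-0.000395=1.5000
k=7 load: inc=-0.000395, refl=-0.000395·0.200000=-0.0001; V=1.500444+-0.000395+-0.000079=1.5000

0 0 source 1.3333
1 3 load 1.6000
2 6 source 1.5111
3 9 load 1.4933
4 12 source 1.4993
5 15 load 1.5004
6 18 source 1.5000
7 21 load 1.5000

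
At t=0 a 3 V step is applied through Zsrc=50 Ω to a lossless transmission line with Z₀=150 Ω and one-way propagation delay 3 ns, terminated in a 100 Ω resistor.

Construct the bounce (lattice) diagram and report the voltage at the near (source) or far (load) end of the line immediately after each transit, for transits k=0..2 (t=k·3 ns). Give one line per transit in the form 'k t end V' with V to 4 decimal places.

0 0 source 2.2500
1 3 load 1.8000
2 6 source 2.0250

Γ_L=-0.200000, Γ_S=-0.500000; launch V₁=3·150/200=2.250000
k=0 src: V=2.2500
k=1 load: inc=2.250000, refl=2.250000·-0.200000=-0.4500; V=0.000000+2.250000+-0.450000=1.8000
k=2 src: inc=-0.450000, refl=-0.450000·-0.500000=0.2250; V=2.250000+-0.450000+0.225000=2.0250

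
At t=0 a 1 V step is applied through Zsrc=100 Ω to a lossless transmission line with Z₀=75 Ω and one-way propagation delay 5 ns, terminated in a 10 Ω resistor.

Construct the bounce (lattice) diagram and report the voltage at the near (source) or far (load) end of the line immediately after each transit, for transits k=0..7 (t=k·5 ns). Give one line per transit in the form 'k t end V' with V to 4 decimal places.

Γ_L=-0.764706, Γ_S=0.142857; launch V₁=1·75/175=0.428571
k=0 src: V=0.4286
k=1 load: inc=0.428571, refl=0.428571·-0.764706=-0.3277; V=0.000000+0.428571+-0.327731=0.1008
k=2 src: inc=-0.327731, refl=-0.327731·0.142857=-0.0468; V=0.428571+-0.327731+-0.046819=0.0540
k=3 load: inc=-0.046819, refl=-0.046819·-0.764706=0.0358; V=0.100840+-0.046819+0.035803=0.0898
k=4 src: inc=0.035803, refl=0.035803·0.142857=0.0051; V=0.054022+0.035803+0.005115=0.0949
k=5 load: inc=0.005115, refl=0.005115·-0.764706=-0.0039; V=0.089824+0.005115+-0.003911=0.0910
k=6 src: inc=-0.003911, refl=-0.003911·0.142857=-0.0006; V=0.094939+-0.003911+-0.000559=0.0905
k=7 load: inc=-0.000559, refl=-0.000559·-0.764706=0.0004; V=0.091028+-0.000559+0.000427=0.0909

0 0 source 0.4286
1 5 load 0.1008
2 10 source 0.0540
3 15 load 0.0898
4 20 source 0.0949
5 25 load 0.0910
6 30 source 0.0905
7 35 load 0.0909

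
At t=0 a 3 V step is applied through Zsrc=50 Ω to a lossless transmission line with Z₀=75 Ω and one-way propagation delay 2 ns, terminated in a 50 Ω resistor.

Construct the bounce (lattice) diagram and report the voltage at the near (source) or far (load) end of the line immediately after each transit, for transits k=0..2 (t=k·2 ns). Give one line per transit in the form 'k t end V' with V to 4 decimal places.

Γ_L=-0.200000, Γ_S=-0.200000; launch V₁=3·75/125=1.800000
k=0 src: V=1.8000
k=1 load: inc=1.800000, refl=1.800000·-0.200000=-0.3600; V=0.000000+1.800000+-0.360000=1.4400
k=2 src: inc=-0.360000, refl=-0.360000·-0.200000=0.0720; V=1.800000+-0.360000+0.072000=1.5120

0 0 source 1.8000
1 2 load 1.4400
2 4 source 1.5120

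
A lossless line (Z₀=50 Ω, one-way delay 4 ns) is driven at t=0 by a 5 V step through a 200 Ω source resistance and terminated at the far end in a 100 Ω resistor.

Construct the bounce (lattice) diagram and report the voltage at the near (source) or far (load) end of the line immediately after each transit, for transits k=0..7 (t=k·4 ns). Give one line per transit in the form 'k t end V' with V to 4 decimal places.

Γ_L=0.333333, Γ_S=0.600000; launch V₁=5·50/250=1.000000
k=0 src: V=1.0000
k=1 load: inc=1.000000, refl=1.000000·0.333333=0.3333; V=0.000000+1.000000+0.333333=1.3333
k=2 src: inc=0.333333, refl=0.333333·0.600000=0.2000; V=1.000000+0.333333+0.200000=1.5333
k=3 load: inc=0.200000, refl=0.200000·0.333333=0.0667; V=1.333333+0.200000+0.066667=1.6000
k=4 src: inc=0.066667, refl=0.066667·0.600000=0.0400; V=1.533333+0.066667+0.040000=1.6400
k=5 load: inc=0.040000, refl=0.040000·0.333333=0.0133; V=1.600000+0.040000+0.013333=1.6533
k=6 src: inc=0.013333, refl=0.013333·0.600000=0.0080; V=1.640000+0.013333+0.008000=1.6613
k=7 load: inc=0.008000, refl=0.008000·0.333333=0.0027; V=1.653333+0.008000+0.002667=1.6640

0 0 source 1.0000
1 4 load 1.3333
2 8 source 1.5333
3 12 load 1.6000
4 16 source 1.6400
5 20 load 1.6533
6 24 source 1.6613
7 28 load 1.6640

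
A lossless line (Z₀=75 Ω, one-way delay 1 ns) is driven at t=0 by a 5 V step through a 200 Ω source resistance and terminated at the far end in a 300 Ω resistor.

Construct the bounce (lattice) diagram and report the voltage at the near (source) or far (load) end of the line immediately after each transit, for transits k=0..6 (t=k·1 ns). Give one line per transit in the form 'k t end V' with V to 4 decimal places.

Γ_L=0.600000, Γ_S=0.454545; launch V₁=5·75/275=1.363636
k=0 src: V=1.3636
k=1 load: inc=1.363636, refl=1.363636·0.600000=0.8182; V=0.000000+1.363636+0.818182=2.1818
k=2 src: inc=0.818182, refl=0.818182·0.454545=0.3719; V=1.363636+0.818182+0.371901=2.5537
k=3 load: inc=0.371901, refl=0.371901·0.600000=0.2231; V=2.181818+0.371901+0.223140=2.7769
k=4 src: inc=0.223140, refl=0.223140·0.454545=0.1014; V=2.553719+0.223140+0.101427=2.8783
k=5 load: inc=0.101427, refl=0.101427·0.600000=0.0609; V=2.776860+0.101427+0.060856=2.9391
k=6 src: inc=0.060856, refl=0.060856·0.454545=0.0277; V=2.878287+0.060856+0.027662=2.9668

0 0 source 1.3636
1 1 load 2.1818
2 2 source 2.5537
3 3 load 2.7769
4 4 source 2.8783
5 5 load 2.9391
6 6 source 2.9668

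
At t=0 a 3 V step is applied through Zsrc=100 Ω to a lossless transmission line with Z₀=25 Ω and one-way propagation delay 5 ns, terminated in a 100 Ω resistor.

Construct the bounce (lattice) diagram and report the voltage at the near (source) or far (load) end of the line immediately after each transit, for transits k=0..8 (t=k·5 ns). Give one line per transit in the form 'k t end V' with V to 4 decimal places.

0 0 source 0.6000
1 5 load 0.9600
2 10 source 1.1760
3 15 load 1.3056
4 20 source 1.3834
5 25 load 1.4300
6 30 source 1.4580
7 35 load 1.4748
8 40 source 1.4849

Γ_L=0.600000, Γ_S=0.600000; launch V₁=3·25/125=0.600000
k=0 src: V=0.6000
k=1 load: inc=0.600000, refl=0.600000·0.600000=0.3600; V=0.000000+0.600000+0.360000=0.9600
k=2 src: inc=0.360000, refl=0.360000·0.600000=0.2160; V=0.600000+0.360000+0.216000=1.1760
k=3 load: inc=0.216000, refl=0.216000·0.600000=0.1296; V=0.960000+0.216000+0.129600=1.3056
k=4 src: inc=0.129600, refl=0.129600·0.600000=0.0778; V=1.176000+0.129600+0.077760=1.3834
k=5 load: inc=0.077760, refl=0.077760·0.600000=0.0467; V=1.305600+0.077760+0.046656=1.4300
k=6 src: inc=0.046656, refl=0.046656·0.600000=0.0280; V=1.383360+0.046656+0.027994=1.4580
k=7 load: inc=0.027994, refl=0.027994·0.600000=0.0168; V=1.430016+0.027994+0.016796=1.4748
k=8 src: inc=0.016796, refl=0.016796·0.600000=0.0101; V=1.458010+0.016796+0.010078=1.4849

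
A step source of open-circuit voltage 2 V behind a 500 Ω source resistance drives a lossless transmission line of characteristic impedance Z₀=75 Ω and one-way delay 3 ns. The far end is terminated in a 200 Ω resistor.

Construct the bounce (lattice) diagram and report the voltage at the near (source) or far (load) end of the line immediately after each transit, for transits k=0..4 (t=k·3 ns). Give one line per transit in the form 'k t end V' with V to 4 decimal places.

0 0 source 0.2609
1 3 load 0.3794
2 6 source 0.4671
3 9 load 0.5069
4 12 source 0.5364

Γ_L=0.454545, Γ_S=0.739130; launch V₁=2·75/575=0.260870
k=0 src: V=0.2609
k=1 load: inc=0.260870, refl=0.260870·0.454545=0.1186; V=0.000000+0.260870+0.118577=0.3794
k=2 src: inc=0.118577, refl=0.118577·0.739130=0.0876; V=0.260870+0.118577+0.087644=0.4671
k=3 load: inc=0.087644, refl=0.087644·0.454545=0.0398; V=0.379447+0.087644+0.039838=0.5069
k=4 src: inc=0.039838, refl=0.039838·0.739130=0.0294; V=0.467091+0.039838+0.029446=0.5364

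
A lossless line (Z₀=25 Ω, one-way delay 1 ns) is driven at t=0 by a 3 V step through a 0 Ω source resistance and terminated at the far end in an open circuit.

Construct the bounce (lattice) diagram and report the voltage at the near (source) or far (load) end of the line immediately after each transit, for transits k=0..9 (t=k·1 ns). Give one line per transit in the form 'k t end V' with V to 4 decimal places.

Γ_L=1.000000, Γ_S=-1.000000; launch V₁=3·25/25=3.000000
k=0 src: V=3.0000
k=1 load: inc=3.000000, refl=3.000000·1.000000=3.0000; V=0.000000+3.000000+3.000000=6.0000
k=2 src: inc=3.000000, refl=3.000000·-1.000000=-3.0000; V=3.000000+3.000000+-3.000000=3.0000
k=3 load: inc=-3.000000, refl=-3.000000·1.000000=-3.0000; V=6.000000+-3.000000+-3.000000=0.0000
k=4 src: inc=-3.000000, refl=-3.000000·-1.000000=3.0000; V=3.000000+-3.000000+3.000000=3.0000
k=5 load: inc=3.000000, refl=3.000000·1.000000=3.0000; V=0.000000+3.000000+3.000000=6.0000
k=6 src: inc=3.000000, refl=3.000000·-1.000000=-3.0000; V=3.000000+3.000000+-3.000000=3.0000
k=7 load: inc=-3.000000, refl=-3.000000·1.000000=-3.0000; V=6.000000+-3.000000+-3.000000=0.0000
k=8 src: inc=-3.000000, refl=-3.000000·-1.000000=3.0000; V=3.000000+-3.000000+3.000000=3.0000
k=9 load: inc=3.000000, refl=3.000000·1.000000=3.0000; V=0.000000+3.000000+3.000000=6.0000

0 0 source 3.0000
1 1 load 6.0000
2 2 source 3.0000
3 3 load 0.0000
4 4 source 3.0000
5 5 load 6.0000
6 6 source 3.0000
7 7 load 0.0000
8 8 source 3.0000
9 9 load 6.0000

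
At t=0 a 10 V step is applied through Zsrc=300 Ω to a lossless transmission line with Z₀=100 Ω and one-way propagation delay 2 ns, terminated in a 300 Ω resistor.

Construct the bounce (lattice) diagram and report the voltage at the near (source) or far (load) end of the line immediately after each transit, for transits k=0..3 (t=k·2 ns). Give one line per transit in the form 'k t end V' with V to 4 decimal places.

Γ_L=0.500000, Γ_S=0.500000; launch V₁=10·100/400=2.500000
k=0 src: V=2.5000
k=1 load: inc=2.500000, refl=2.500000·0.500000=1.2500; V=0.000000+2.500000+1.250000=3.7500
k=2 src: inc=1.250000, refl=1.250000·0.500000=0.6250; V=2.500000+1.250000+0.625000=4.3750
k=3 load: inc=0.625000, refl=0.625000·0.500000=0.3125; V=3.750000+0.625000+0.312500=4.6875

0 0 source 2.5000
1 2 load 3.7500
2 4 source 4.3750
3 6 load 4.6875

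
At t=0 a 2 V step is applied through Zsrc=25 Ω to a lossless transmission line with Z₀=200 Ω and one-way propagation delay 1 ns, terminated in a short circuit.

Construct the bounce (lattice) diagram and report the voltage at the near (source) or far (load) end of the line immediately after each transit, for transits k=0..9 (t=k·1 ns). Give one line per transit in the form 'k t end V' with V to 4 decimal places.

0 0 source 1.7778
1 1 load 0.0000
2 2 source 1.3827
3 3 load 0.0000
4 4 source 1.0754
5 5 load 0.0000
6 6 source 0.8365
7 7 load 0.0000
8 8 source 0.6506
9 9 load 0.0000

Γ_L=-1.000000, Γ_S=-0.777778; launch V₁=2·200/225=1.777778
k=0 src: V=1.7778
k=1 load: inc=1.777778, refl=1.777778·-1.000000=-1.7778; V=0.000000+1.777778+-1.777778=0.0000
k=2 src: inc=-1.777778, refl=-1.777778·-0.777778=1.3827; V=1.777778+-1.777778+1.382716=1.3827
k=3 load: inc=1.382716, refl=1.382716·-1.000000=-1.3827; V=0.000000+1.382716+-1.382716=0.0000
k=4 src: inc=-1.382716, refl=-1.382716·-0.777778=1.0754; V=1.382716+-1.382716+1.075446=1.0754
k=5 load: inc=1.075446, refl=1.075446·-1.000000=-1.0754; V=0.000000+1.075446+-1.075446=0.0000
k=6 src: inc=-1.075446, refl=-1.075446·-0.777778=0.8365; V=1.075446+-1.075446+0.836458=0.8365
k=7 load: inc=0.836458, refl=0.836458·-1.000000=-0.8365; V=0.000000+0.836458+-0.836458=0.0000
k=8 src: inc=-0.836458, refl=-0.836458·-0.777778=0.6506; V=0.836458+-0.836458+0.650578=0.6506
k=9 load: inc=0.650578, refl=0.650578·-1.000000=-0.6506; V=0.000000+0.650578+-0.650578=0.0000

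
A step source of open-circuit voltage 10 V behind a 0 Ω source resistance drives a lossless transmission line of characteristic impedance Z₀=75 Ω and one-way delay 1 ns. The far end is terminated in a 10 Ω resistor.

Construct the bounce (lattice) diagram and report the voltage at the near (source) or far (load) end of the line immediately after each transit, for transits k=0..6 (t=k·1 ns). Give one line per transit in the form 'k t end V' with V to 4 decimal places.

Γ_L=-0.764706, Γ_S=-1.000000; launch V₁=10·75/75=10.000000
k=0 src: V=10.0000
k=1 load: inc=10.000000, refl=10.000000·-0.764706=-7.6471; V=0.000000+10.000000+-7.647059=2.3529
k=2 src: inc=-7.647059, refl=-7.647059·-1.000000=7.6471; V=10.000000+-7.647059+7.647059=10.0000
k=3 load: inc=7.647059, refl=7.647059·-0.764706=-5.8478; V=2.352941+7.647059+-5.847751=4.1522
k=4 src: inc=-5.847751, refl=-5.847751·-1.000000=5.8478; V=10.000000+-5.847751+5.847751=10.0000
k=5 load: inc=5.847751, refl=5.847751·-0.764706=-4.4718; V=4.152249+5.847751+-4.471809=5.5282
k=6 src: inc=-4.471809, refl=-4.471809·-1.000000=4.4718; V=10.000000+-4.471809+4.471809=10.0000

0 0 source 10.0000
1 1 load 2.3529
2 2 source 10.0000
3 3 load 4.1522
4 4 source 10.0000
5 5 load 5.5282
6 6 source 10.0000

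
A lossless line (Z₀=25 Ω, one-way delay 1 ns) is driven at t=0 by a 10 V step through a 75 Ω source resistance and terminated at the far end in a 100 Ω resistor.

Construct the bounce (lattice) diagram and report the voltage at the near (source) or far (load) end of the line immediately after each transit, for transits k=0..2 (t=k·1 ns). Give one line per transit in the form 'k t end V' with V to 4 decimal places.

0 0 source 2.5000
1 1 load 4.0000
2 2 source 4.7500

Γ_L=0.600000, Γ_S=0.500000; launch V₁=10·25/100=2.500000
k=0 src: V=2.5000
k=1 load: inc=2.500000, refl=2.500000·0.600000=1.5000; V=0.000000+2.500000+1.500000=4.0000
k=2 src: inc=1.500000, refl=1.500000·0.500000=0.7500; V=2.500000+1.500000+0.750000=4.7500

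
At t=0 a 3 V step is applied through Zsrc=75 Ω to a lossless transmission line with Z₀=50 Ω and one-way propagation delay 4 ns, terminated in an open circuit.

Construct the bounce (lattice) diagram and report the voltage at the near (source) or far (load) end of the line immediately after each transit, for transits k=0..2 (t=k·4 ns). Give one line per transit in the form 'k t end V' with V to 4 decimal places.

0 0 source 1.2000
1 4 load 2.4000
2 8 source 2.6400

Γ_L=1.000000, Γ_S=0.200000; launch V₁=3·50/125=1.200000
k=0 src: V=1.2000
k=1 load: inc=1.200000, refl=1.200000·1.000000=1.2000; V=0.000000+1.200000+1.200000=2.4000
k=2 src: inc=1.200000, refl=1.200000·0.200000=0.2400; V=1.200000+1.200000+0.240000=2.6400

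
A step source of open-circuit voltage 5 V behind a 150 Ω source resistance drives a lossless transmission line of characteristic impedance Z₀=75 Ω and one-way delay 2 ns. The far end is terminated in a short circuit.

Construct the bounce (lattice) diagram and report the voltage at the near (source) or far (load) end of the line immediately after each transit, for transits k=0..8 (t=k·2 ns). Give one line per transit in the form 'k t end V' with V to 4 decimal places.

0 0 source 1.6667
1 2 load 0.0000
2 4 source -0.5556
3 6 load 0.0000
4 8 source 0.1852
5 10 load 0.0000
6 12 source -0.0617
7 14 load 0.0000
8 16 source 0.0206

Γ_L=-1.000000, Γ_S=0.333333; launch V₁=5·75/225=1.666667
k=0 src: V=1.6667
k=1 load: inc=1.666667, refl=1.666667·-1.000000=-1.6667; V=0.000000+1.666667+-1.666667=0.0000
k=2 src: inc=-1.666667, refl=-1.666667·0.333333=-0.5556; V=1.666667+-1.666667+-0.555556=-0.5556
k=3 load: inc=-0.555556, refl=-0.555556·-1.000000=0.5556; V=0.000000+-0.555556+0.555556=0.0000
k=4 src: inc=0.555556, refl=0.555556·0.333333=0.1852; V=-0.555556+0.555556+0.185185=0.1852
k=5 load: inc=0.185185, refl=0.185185·-1.000000=-0.1852; V=0.000000+0.185185+-0.185185=0.0000
k=6 src: inc=-0.185185, refl=-0.185185·0.333333=-0.0617; V=0.185185+-0.185185+-0.061728=-0.0617
k=7 load: inc=-0.061728, refl=-0.061728·-1.000000=0.0617; V=0.000000+-0.061728+0.061728=0.0000
k=8 src: inc=0.061728, refl=0.061728·0.333333=0.0206; V=-0.061728+0.061728+0.020576=0.0206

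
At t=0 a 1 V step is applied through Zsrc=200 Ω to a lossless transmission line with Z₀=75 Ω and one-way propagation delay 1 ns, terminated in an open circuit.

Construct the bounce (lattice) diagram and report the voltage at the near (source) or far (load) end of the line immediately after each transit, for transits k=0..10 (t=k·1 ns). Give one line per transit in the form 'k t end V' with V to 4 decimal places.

0 0 source 0.2727
1 1 load 0.5455
2 2 source 0.6694
3 3 load 0.7934
4 4 source 0.8497
5 5 load 0.9061
6 6 source 0.9317
7 7 load 0.9573
8 8 source 0.9690
9 9 load 0.9806
10 10 source 0.9859

Γ_L=1.000000, Γ_S=0.454545; launch V₁=1·75/275=0.272727
k=0 src: V=0.2727
k=1 load: inc=0.272727, refl=0.272727·1.000000=0.2727; V=0.000000+0.272727+0.272727=0.5455
k=2 src: inc=0.272727, refl=0.272727·0.454545=0.1240; V=0.272727+0.272727+0.123967=0.6694
k=3 load: inc=0.123967, refl=0.123967·1.000000=0.1240; V=0.545455+0.123967+0.123967=0.7934
k=4 src: inc=0.123967, refl=0.123967·0.454545=0.0563; V=0.669421+0.123967+0.056349=0.8497
k=5 load: inc=0.056349, refl=0.056349·1.000000=0.0563; V=0.793388+0.056349+0.056349=0.9061
k=6 src: inc=0.056349, refl=0.056349·0.454545=0.0256; V=0.849737+0.056349+0.025613=0.9317
k=7 load: inc=0.025613, refl=0.025613·1.000000=0.0256; V=0.906086+0.025613+0.025613=0.9573
k=8 src: inc=0.025613, refl=0.025613·0.454545=0.0116; V=0.931699+0.025613+0.011642=0.9690
k=9 load: inc=0.011642, refl=0.011642·1.000000=0.0116; V=0.957312+0.011642+0.011642=0.9806
k=10 src: inc=0.011642, refl=0.011642·0.454545=0.0053; V=0.968954+0.011642+0.005292=0.9859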